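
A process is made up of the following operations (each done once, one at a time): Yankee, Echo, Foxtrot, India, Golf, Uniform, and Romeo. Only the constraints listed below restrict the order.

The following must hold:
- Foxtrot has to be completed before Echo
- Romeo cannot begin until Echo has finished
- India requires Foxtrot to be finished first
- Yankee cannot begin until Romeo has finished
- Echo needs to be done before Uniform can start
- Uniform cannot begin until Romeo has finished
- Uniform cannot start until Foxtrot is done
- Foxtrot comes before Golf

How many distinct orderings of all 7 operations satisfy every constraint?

60

Only Foxtrot has no prerequisites, so it must go first.
Counting all ways to extend the partial order to a total order gives 60.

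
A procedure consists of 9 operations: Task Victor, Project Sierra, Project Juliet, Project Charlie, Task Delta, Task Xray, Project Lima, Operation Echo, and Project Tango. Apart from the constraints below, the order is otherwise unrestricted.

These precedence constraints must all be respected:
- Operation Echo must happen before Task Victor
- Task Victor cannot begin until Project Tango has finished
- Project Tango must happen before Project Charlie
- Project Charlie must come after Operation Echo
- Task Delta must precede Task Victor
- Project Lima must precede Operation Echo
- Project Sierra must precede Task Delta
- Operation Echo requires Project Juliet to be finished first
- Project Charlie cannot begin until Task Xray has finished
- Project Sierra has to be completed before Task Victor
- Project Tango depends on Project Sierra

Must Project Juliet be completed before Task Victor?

Yes

Tracing the constraints gives a chain: Project Juliet → Operation Echo → Task Victor.
Hence Project Juliet necessarily comes before Task Victor.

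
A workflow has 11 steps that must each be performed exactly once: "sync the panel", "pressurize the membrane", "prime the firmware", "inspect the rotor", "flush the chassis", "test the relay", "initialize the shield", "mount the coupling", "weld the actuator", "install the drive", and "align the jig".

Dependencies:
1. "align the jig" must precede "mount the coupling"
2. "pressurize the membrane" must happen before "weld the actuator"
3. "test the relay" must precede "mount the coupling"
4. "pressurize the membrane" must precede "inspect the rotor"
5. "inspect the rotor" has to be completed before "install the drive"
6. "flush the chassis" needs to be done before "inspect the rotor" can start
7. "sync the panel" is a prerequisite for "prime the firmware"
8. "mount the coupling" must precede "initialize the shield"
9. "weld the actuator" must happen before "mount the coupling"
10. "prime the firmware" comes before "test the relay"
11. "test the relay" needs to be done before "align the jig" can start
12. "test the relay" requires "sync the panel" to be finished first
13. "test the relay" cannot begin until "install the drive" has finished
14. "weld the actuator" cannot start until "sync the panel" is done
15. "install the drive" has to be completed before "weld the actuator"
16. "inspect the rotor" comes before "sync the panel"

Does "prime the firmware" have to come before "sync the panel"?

No

In fact the dependencies run the other way: "sync the panel" → "prime the firmware".
So "prime the firmware" never precedes "sync the panel".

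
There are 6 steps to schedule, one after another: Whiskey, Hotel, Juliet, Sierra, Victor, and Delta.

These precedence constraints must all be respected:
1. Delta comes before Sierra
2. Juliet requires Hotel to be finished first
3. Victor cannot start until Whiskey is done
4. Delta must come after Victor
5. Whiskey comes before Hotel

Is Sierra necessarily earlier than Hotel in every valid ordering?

Nothing in the constraints links Sierra and Hotel; they are unordered relative to each other.
A valid ordering placing Hotel before Sierra exists, so the answer is no.

No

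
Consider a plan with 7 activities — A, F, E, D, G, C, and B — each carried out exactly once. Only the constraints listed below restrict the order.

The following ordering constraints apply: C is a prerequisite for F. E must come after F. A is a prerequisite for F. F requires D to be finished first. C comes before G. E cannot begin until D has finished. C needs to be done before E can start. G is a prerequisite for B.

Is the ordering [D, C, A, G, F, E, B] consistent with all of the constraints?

Every stated constraint is respected: D sits at position 1, ahead of E at position 6, and each of the other listed pairs likewise has the predecessor earlier in the sequence.

Yes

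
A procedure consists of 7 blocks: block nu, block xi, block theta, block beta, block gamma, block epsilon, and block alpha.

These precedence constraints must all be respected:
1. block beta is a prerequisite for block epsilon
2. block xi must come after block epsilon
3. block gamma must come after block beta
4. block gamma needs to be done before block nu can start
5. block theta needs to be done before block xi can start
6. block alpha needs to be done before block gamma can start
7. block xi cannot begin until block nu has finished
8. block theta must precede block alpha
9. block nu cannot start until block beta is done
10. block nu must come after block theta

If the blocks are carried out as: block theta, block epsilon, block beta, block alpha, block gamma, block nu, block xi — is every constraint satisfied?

The sequence places block epsilon ahead of block beta.
But one of the constraints requires block beta before block epsilon, so this ordering violates it.

No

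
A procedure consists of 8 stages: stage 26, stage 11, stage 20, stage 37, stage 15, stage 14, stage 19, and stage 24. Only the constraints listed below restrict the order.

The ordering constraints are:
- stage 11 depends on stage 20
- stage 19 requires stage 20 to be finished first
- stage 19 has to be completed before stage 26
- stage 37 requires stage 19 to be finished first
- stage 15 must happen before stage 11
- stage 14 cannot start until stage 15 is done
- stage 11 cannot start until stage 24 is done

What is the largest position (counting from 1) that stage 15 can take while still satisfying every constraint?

6

Following every chain forward from stage 15, the stages that must come later are stage 11, stage 14 — 2 of them.
So at least 2 stages follow stage 15, putting stage 15 no later than position 6. That position is achievable by scheduling everything else first.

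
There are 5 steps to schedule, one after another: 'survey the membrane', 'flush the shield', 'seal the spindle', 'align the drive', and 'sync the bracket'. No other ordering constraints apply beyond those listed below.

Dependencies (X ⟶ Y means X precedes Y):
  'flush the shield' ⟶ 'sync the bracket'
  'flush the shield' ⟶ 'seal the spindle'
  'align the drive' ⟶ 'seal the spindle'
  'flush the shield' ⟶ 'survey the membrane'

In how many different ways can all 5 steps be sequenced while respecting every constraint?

2 steps have no prerequisites ('flush the shield', 'align the drive'), so any of them could come first.
Counting all ways to extend the partial order to a total order gives 18.

18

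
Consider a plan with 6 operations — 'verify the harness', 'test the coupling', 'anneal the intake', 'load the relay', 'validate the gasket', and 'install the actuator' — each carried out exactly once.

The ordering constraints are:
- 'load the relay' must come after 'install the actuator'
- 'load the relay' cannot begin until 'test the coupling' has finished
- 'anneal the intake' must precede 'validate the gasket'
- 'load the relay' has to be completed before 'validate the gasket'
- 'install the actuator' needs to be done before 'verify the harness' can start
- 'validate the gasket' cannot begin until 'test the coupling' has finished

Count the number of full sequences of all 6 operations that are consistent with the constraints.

33

3 operations have no prerequisites ('test the coupling', 'anneal the intake', 'install the actuator'), so any of them could come first.
Systematically extending each partial ordering one operation at a time and counting, there are 33 complete orderings.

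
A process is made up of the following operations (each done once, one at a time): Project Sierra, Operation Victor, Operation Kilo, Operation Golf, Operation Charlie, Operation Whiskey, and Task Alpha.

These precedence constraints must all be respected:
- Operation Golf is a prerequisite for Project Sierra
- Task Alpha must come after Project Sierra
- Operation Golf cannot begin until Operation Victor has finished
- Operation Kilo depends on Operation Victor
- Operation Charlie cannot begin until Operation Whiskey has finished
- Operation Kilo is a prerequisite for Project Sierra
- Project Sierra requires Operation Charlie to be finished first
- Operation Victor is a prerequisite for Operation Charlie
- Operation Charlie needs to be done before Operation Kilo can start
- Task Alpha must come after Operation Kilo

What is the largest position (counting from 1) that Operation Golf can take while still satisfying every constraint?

5

Following every chain forward from Operation Golf, the operations that must come later are Project Sierra, Task Alpha — 2 of them.
So at least 2 operations follow Operation Golf, putting Operation Golf no later than position 5. That position is achievable by scheduling everything else first.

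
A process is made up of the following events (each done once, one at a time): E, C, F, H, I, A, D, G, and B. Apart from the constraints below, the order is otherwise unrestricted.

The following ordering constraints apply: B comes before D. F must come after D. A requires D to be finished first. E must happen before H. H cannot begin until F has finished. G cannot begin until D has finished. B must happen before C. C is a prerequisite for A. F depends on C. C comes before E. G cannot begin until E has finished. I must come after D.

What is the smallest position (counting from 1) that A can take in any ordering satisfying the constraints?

Working backwards through the constraints from A, its full set of required predecessors is C, D, B — 3 of them.
So at minimum 3 events come before A, putting A no earlier than position 4. That position is achievable by scheduling exactly those predecessors first.

4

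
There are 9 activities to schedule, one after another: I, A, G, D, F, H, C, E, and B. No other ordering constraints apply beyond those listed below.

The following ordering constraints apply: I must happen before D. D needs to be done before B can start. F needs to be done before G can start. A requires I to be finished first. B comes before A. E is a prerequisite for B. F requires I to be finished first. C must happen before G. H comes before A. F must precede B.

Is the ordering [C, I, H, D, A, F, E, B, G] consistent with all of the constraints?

The sequence places A ahead of B.
But one of the constraints requires B before A, so this ordering violates it.

No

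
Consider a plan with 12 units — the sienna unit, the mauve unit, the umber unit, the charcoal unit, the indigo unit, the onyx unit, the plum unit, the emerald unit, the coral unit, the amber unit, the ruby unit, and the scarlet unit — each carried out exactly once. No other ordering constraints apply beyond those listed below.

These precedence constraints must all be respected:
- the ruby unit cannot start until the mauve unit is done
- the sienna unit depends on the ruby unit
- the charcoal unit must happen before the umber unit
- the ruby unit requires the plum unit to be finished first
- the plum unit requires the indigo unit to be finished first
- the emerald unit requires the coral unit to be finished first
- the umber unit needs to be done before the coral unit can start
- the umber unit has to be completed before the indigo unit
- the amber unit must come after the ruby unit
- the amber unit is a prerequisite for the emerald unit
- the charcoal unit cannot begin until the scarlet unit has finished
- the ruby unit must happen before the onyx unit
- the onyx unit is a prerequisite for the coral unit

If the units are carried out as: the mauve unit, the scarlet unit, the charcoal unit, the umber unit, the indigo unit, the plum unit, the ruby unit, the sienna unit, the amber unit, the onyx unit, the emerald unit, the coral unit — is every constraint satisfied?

Here the coral unit comes after the emerald unit.
That contradicts the constraint that the coral unit must precede the emerald unit.

No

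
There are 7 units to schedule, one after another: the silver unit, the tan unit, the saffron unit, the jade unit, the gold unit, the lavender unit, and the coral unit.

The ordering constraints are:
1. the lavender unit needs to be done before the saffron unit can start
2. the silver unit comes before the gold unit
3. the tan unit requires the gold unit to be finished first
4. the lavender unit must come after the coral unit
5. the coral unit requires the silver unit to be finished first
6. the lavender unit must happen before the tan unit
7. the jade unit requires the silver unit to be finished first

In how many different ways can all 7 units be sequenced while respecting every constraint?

42

Only the silver unit has no prerequisites, so it must go first.
Counting all ways to extend the partial order to a total order gives 42.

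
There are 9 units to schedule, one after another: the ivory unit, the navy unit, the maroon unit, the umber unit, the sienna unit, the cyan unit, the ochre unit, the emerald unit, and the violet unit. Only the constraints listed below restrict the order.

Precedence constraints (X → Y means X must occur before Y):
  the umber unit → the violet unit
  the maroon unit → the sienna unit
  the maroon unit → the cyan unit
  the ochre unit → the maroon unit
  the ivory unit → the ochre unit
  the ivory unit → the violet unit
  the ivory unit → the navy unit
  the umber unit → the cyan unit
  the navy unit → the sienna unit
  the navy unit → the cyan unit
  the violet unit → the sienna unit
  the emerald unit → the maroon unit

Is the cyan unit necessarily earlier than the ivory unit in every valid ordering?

No

In fact the dependencies run the other way: the ivory unit → the navy unit → the cyan unit.
So the cyan unit does not have to come before the ivory unit — it cannot.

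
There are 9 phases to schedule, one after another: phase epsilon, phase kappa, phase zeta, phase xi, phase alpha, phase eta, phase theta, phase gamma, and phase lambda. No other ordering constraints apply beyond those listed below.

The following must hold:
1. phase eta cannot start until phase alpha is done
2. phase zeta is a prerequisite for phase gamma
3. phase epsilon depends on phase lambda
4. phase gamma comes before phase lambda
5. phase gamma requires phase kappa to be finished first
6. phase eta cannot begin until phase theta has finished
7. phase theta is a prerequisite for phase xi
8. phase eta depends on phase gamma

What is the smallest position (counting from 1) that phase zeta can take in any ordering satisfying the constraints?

1

Phase zeta has no prerequisites at all, so it can go in position 1.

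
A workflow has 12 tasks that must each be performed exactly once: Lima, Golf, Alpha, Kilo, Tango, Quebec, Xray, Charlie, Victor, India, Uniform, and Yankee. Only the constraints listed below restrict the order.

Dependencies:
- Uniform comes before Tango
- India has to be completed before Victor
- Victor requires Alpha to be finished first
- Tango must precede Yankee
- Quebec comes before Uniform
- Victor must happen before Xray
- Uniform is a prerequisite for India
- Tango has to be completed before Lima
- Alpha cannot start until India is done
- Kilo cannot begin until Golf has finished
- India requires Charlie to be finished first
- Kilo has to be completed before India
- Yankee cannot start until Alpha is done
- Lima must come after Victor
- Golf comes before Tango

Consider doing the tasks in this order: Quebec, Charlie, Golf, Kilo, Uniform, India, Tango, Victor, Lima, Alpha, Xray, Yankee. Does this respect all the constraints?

In the proposed order, Victor appears before Alpha.
Since Alpha is required before Victor, the ordering is invalid.

No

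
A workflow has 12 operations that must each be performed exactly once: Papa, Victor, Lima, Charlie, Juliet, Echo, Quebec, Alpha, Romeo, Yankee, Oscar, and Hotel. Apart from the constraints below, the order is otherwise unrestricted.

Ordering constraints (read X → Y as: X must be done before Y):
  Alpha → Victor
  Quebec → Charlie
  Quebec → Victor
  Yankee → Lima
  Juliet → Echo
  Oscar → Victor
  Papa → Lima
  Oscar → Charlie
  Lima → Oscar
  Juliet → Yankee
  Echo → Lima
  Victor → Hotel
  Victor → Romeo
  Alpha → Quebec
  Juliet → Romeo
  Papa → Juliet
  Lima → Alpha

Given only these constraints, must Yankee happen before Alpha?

There is a constraint chain Yankee → Lima → Alpha.
Hence Yankee necessarily comes before Alpha.

Yes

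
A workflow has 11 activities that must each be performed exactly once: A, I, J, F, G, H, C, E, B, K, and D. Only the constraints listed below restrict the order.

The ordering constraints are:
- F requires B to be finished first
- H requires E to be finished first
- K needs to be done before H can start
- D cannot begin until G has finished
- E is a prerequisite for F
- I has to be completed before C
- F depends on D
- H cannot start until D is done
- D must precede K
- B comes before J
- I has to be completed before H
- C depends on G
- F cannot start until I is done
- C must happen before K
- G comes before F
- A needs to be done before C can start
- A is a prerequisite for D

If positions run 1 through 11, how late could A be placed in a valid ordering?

6

The activities that are forced after A, directly or by a chain of constraints, are F, H, C, K, D. That's 5 activities.
With 5 mandatory successors out of 11 activities total, the latest slot for A is 11−5 = 6, and it's reachable by doing all non-successors before A.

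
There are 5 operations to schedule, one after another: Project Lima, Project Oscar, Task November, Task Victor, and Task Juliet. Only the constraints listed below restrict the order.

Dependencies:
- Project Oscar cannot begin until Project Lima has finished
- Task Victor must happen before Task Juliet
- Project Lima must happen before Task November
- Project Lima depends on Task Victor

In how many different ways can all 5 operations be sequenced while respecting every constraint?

8

Task Victor is the only operation with nothing required before it, so every ordering starts there.
Systematically extending each partial ordering one operation at a time and counting, there are 8 complete orderings.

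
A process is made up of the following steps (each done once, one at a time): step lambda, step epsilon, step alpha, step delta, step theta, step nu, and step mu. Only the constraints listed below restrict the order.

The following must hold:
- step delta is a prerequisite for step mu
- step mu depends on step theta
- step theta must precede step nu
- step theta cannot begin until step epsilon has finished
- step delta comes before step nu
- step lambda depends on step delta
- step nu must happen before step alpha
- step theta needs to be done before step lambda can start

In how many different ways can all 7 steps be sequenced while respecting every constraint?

36

The steps with no prerequisites are step epsilon, step delta; any of them can be placed first.
Counting all ways to extend the partial order to a total order gives 36.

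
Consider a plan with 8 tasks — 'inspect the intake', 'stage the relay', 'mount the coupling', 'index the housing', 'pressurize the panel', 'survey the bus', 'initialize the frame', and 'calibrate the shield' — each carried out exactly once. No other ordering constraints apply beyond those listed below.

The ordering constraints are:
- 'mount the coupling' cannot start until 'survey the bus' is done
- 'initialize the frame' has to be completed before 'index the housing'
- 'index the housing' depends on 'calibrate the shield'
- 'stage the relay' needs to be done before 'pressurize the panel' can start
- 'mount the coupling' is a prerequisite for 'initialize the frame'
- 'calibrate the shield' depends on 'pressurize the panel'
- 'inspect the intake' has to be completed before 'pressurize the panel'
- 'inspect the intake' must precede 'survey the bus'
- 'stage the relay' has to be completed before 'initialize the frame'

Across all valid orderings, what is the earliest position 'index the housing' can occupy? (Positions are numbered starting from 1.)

Working backwards through the constraints from 'index the housing', its full set of required predecessors is 'inspect the intake', 'stage the relay', 'mount the coupling', 'pressurize the panel', 'survey the bus', 'initialize the frame', 'calibrate the shield' — 7 of them.
So at minimum 7 tasks come before 'index the housing', putting 'index the housing' no earlier than position 8. That position is achievable by scheduling exactly those predecessors first.

8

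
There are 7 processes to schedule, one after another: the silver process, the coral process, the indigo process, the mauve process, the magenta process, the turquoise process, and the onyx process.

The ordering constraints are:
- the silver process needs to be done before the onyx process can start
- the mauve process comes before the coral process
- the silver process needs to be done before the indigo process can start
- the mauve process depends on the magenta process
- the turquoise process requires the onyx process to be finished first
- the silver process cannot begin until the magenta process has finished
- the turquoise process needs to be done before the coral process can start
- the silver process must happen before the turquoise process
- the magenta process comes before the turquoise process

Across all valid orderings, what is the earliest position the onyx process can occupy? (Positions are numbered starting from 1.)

Every process that must precede the onyx process has to come before it. Tracing all chains that end at the onyx process, those processes are: the silver process, the magenta process — 2 in total.
With 2 mandatory predecessors, the earliest the onyx process can sit is position 2+1 = 3, and placing just those 2 first achieves it.

3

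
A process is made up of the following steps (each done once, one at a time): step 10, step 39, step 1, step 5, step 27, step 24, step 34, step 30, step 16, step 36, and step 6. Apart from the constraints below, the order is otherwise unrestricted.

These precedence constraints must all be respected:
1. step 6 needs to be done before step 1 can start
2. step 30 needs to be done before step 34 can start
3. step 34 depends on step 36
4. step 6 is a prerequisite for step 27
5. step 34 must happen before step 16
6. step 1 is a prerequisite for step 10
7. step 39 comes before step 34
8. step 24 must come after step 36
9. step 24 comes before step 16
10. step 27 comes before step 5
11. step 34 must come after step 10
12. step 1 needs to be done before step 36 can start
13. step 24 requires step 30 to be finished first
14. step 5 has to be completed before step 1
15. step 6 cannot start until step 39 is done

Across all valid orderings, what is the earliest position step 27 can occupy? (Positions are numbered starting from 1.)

3

Working backwards through the constraints from step 27, its full set of required predecessors is step 39, step 6 — 2 of them.
With 2 mandatory predecessors, the earliest step 27 can sit is position 2+1 = 3, and placing just those 2 first achieves it.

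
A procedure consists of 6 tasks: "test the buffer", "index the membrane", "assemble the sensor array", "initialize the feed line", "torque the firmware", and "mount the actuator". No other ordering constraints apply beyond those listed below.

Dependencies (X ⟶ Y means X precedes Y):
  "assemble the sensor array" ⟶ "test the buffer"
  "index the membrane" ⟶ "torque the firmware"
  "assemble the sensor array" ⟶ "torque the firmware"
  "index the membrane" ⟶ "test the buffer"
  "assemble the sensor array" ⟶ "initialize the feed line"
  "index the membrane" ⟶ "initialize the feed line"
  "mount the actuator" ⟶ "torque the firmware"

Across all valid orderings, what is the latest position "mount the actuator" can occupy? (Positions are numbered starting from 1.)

The only task forced after "mount the actuator" (directly or by a chain) is "torque the firmware".
With 1 mandatory successor out of 6 tasks total, the latest slot for "mount the actuator" is 6−1 = 5, and it's reachable by doing all non-successors before "mount the actuator".

5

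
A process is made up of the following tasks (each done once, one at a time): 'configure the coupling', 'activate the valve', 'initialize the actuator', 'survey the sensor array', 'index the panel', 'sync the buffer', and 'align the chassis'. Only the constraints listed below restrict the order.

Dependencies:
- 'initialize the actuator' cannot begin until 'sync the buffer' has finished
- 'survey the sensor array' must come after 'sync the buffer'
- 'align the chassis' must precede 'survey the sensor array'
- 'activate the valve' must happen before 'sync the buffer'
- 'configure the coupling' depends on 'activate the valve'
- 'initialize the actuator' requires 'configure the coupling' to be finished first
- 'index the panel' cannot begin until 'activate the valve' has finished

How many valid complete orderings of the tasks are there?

121

The tasks with no prerequisites are 'activate the valve', 'align the chassis'; any of them can be placed first.
Enumerating by repeatedly choosing an available task (one whose prerequisites are all placed) gives 121 distinct complete orderings.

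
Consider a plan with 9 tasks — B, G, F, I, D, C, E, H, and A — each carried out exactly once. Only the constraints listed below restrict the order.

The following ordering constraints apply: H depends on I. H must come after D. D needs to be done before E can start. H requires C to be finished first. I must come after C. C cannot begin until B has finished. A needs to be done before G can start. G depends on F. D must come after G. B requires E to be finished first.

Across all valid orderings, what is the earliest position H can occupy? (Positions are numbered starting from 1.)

9

Working backwards through the constraints from H, its full set of required predecessors is B, G, F, I, D, C, E, A — 8 of them.
With 8 mandatory predecessors, the earliest H can sit is position 8+1 = 9, and placing just those 8 first achieves it.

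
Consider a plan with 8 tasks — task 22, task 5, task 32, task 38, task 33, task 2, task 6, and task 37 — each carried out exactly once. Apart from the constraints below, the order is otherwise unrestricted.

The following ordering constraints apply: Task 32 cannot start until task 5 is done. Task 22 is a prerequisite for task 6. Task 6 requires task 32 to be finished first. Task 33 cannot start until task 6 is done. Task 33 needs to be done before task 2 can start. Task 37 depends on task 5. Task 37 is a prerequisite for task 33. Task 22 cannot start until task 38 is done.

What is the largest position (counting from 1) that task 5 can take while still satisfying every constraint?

Following every chain forward from task 5, the tasks that must come later are task 32, task 33, task 2, task 6, task 37 — 5 of them.
So at least 5 tasks follow task 5, putting task 5 no later than position 3. That position is achievable by scheduling everything else first.

3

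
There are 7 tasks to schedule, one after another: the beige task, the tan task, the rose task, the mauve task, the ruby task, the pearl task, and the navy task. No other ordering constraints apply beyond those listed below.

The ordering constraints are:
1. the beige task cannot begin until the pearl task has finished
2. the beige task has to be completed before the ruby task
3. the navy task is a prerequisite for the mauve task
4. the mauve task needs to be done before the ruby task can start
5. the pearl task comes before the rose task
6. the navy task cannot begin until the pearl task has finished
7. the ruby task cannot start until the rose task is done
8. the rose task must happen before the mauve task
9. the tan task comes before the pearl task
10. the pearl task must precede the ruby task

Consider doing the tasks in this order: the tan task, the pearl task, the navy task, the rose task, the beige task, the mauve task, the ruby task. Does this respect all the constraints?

Yes

Every stated constraint is respected: the pearl task sits at position 2, ahead of the ruby task at position 7, and each of the other listed pairs likewise has the predecessor earlier in the sequence.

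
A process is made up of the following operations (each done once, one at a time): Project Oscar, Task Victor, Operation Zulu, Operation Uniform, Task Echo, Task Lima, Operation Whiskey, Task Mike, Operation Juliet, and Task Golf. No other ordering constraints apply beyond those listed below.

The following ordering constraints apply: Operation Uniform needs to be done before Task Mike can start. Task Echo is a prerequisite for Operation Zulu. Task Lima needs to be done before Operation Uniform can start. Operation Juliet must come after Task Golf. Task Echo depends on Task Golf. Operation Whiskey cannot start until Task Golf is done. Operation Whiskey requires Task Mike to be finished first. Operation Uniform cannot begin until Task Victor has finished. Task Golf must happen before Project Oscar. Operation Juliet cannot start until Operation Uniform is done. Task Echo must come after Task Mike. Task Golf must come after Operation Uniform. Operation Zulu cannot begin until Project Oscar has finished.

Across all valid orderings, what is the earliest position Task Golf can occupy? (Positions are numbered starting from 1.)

4

Working backwards through the constraints from Task Golf, its full set of required predecessors is Task Victor, Operation Uniform, Task Lima — 3 of them.
So at minimum 3 operations come before Task Golf, putting Task Golf no earlier than position 4. That position is achievable by scheduling exactly those predecessors first.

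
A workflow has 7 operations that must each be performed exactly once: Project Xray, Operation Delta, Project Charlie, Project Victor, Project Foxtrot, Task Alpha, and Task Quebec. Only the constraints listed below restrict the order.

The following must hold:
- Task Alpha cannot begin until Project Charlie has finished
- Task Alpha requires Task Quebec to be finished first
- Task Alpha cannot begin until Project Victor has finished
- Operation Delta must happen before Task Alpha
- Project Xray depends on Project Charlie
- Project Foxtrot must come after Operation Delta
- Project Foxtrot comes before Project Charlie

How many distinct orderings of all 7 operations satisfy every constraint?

50

The operations with no prerequisites are Operation Delta, Project Victor, Task Quebec; any of them can be placed first.
Counting all ways to extend the partial order to a total order gives 50.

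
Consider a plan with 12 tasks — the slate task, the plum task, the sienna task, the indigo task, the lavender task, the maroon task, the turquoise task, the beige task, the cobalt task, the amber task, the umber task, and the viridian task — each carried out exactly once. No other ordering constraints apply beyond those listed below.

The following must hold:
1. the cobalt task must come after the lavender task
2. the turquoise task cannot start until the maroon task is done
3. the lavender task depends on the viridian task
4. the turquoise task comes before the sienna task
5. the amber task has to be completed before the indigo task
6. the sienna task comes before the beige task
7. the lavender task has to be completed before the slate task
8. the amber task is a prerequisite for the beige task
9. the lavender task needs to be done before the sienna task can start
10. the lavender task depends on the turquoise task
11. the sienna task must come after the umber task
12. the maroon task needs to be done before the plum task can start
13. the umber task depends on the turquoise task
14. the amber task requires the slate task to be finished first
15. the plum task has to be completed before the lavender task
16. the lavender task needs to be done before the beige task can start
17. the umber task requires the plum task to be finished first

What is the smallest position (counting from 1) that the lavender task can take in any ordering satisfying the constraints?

Working backwards through the constraints from the lavender task, its full set of required predecessors is the plum task, the maroon task, the turquoise task, the viridian task — 4 of them.
With 4 mandatory predecessors, the earliest the lavender task can sit is position 4+1 = 5, and placing just those 4 first achieves it.

5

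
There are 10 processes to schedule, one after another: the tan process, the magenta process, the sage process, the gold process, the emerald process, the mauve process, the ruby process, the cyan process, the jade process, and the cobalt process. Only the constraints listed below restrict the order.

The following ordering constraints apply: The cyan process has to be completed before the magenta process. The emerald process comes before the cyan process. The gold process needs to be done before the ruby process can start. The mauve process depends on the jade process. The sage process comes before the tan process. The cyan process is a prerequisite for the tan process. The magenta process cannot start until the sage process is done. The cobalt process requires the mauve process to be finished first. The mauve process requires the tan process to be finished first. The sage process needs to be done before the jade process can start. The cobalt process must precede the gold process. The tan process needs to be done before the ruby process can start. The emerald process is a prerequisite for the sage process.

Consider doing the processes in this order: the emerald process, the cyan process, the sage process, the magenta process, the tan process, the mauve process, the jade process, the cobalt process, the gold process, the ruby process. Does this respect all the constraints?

No

The sequence places the mauve process ahead of the jade process.
Since the jade process is required before the mauve process, the ordering is invalid.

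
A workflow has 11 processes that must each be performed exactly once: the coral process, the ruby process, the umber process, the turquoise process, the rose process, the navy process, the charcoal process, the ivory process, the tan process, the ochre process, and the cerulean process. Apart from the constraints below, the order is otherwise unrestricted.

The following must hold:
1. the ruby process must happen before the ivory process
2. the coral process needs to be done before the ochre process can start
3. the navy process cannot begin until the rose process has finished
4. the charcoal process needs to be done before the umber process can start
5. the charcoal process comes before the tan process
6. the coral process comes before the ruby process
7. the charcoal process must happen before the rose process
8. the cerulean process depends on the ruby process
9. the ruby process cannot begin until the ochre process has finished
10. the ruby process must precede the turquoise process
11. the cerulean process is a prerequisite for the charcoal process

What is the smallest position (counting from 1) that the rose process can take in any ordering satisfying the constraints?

6

The processes that are forced before the rose process, directly or transitively, are the coral process, the ruby process, the charcoal process, the ochre process, the cerulean process. That's 5 processes.
With 5 mandatory predecessors, the earliest the rose process can sit is position 5+1 = 6, and placing just those 5 first achieves it.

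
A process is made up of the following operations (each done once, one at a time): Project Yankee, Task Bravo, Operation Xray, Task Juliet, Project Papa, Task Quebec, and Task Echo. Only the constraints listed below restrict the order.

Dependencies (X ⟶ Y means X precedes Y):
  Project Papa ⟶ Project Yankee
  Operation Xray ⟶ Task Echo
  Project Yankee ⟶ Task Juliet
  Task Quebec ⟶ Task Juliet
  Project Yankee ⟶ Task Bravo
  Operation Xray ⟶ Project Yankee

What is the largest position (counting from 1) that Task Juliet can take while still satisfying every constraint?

7

Nothing depends on Task Juliet, so it can be the final operation, position 7.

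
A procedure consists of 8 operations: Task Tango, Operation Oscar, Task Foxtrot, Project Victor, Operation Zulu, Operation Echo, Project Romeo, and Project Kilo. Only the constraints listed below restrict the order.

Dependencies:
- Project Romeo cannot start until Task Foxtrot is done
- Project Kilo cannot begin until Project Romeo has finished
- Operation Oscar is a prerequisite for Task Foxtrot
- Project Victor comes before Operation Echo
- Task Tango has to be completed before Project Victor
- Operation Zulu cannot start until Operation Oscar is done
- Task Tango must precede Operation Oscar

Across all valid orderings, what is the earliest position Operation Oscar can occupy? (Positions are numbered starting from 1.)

2

The only operation forced before Operation Oscar (directly or transitively) is Task Tango.
So at minimum 1 operation comes before Operation Oscar, putting Operation Oscar no earlier than position 2. That position is achievable by scheduling exactly that predecessor first.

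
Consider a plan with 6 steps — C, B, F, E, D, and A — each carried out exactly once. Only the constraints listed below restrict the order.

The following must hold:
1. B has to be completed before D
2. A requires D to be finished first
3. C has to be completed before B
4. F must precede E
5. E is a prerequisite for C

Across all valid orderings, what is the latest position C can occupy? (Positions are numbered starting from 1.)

3

Following every chain forward from C, the steps that must come later are B, D, A — 3 of them.
So at least 3 steps follow C, putting C no later than position 3. That position is achievable by scheduling everything else first.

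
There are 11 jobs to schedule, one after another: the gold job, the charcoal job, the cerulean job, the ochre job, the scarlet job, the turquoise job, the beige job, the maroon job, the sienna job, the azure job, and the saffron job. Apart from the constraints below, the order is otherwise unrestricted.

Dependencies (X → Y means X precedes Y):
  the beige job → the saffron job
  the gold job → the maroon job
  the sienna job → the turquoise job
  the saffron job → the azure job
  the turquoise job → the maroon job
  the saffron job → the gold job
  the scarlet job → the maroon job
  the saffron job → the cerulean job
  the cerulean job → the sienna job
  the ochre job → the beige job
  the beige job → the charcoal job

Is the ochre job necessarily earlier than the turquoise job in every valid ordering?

Tracing the constraints gives a chain: the ochre job → the beige job → the saffron job → the cerulean job → the sienna job → the turquoise job.
That forces the ochre job before the turquoise job in every valid schedule.

Yes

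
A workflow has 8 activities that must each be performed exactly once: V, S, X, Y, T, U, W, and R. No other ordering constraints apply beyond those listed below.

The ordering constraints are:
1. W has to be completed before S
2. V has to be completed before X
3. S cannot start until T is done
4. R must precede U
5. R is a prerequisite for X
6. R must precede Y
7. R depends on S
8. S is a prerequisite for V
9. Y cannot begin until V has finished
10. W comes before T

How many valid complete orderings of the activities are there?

Only W has no prerequisites, so it must go first.
Enumerating by repeatedly choosing an available activity (one whose prerequisites are all placed) gives 14 distinct complete orderings.

14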